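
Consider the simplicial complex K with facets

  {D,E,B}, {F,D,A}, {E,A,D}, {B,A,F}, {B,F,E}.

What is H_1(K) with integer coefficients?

K has 5 vertices, 10 edges, 5 triangles.
rank ∂_1 = 4, rank ∂_2 = 5 ⇒ b_1 = 10 − 4 − 5 = 1; all invariant factors of ∂_2 are 1 so no torsion. So H_1 = Z.

H_1 ≅ Z.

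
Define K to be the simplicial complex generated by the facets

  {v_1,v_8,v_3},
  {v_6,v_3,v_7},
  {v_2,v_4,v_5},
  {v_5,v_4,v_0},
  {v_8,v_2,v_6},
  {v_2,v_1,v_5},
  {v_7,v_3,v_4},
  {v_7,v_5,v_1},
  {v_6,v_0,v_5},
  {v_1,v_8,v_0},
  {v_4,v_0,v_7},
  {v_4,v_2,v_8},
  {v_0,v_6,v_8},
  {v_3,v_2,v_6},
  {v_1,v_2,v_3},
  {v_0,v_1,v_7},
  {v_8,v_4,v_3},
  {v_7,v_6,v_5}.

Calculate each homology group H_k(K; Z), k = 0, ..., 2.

H_0 = Z,  H_1 = Z ⊕ Z/2,  H_2 = 0.

Order the vertices as v_0 < v_1 < v_2 < v_3 < v_4 < v_5 < v_6 < v_7 < v_8. Listing each simplex with vertices in this order, K has dimension 2 with simplices:

  0-simplices (9): [v_0], [v_1], [v_2], [v_3], [v_4], [v_5], [v_6], [v_7], [v_8]
  1-simplices (27): (27 of them)
  2-simplices (18): (18 of them)

Hence C_0 ≅ Z^9, C_1 ≅ Z^27, C_2 ≅ Z^18.

The boundary map ∂_1: C_1 → C_0 is given by ∂[p,q] = [q] − [p].
The 9×27 boundary matrix has rank 8 and Smith normal form diag(1,1,1,1,1,1,1,1).

Boundary ∂_2: C_2 → C_1 sends each 2-simplex [p,q,r] to [q,r] − [p,r] + [p,q]. For instance
  ∂[v_1,v_3,v_8] = [v_3,v_8] − [v_1,v_8] + [v_1,v_3],
  ∂[v_1,v_2,v_5] = [v_2,v_5] − [v_1,v_5] + [v_1,v_2].
The resulting 27×18 matrix has rank 18, and its Smith normal form has invariant factors (1,1,1,1,1,1,1,1,1,1,1,1,1,1,1,1,1,2).

Now H_k = ker ∂_k / im ∂_{k+1}, so:

  H_0: rank C_0 − rank ∂_1 = 9 − 8 = 1, and the invariant factors of ∂_1 are all 1, so H_0 = Z.
  H_1: rank ker ∂_1 − rank ∂_2 = (27 − 8) − 18 = 1, and ∂_2 has invariant factor 2 > 1, so H_1 = Z ⊕ Z/2.
  H_2: rank ker ∂_2 − rank ∂_3 = (18 − 18) − 0 = 0, and there is no ∂_3, so H_2 = 0.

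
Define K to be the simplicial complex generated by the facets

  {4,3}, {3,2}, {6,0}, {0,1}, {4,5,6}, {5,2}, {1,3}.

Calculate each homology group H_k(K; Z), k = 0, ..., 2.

H_0 = Z,  H_1 = Z^2,  H_2 = 0.

We work with the vertex ordering 0 < 1 < 2 < 3 < 4 < 5 < 6. The simplices of K, each written with vertices in increasing order, are:

  0-simplices (7): [0], [1], [2], [3], [4], [5], [6]
  1-simplices (9): [0,1], [0,6], [1,3], [2,3], [2,5], [3,4], [4,5], [4,6], [5,6]
  2-simplices (1): [4,5,6]

giving chain groups C_0 ≅ Z^7, C_1 ≅ Z^9, C_2 ≅ Z^1.

∂_1: C_1 → C_0 is given by ∂[p,q] = [q] − [p]. For instance
  ∂[1,3] = [3] − [1].
The resulting 7×9 matrix has rank 6, and its Smith normal form has invariant factors (1,1,1,1,1,1).

∂_2: C_2 → C_1 maps a triangle to the signed sum of its edges. For instance
  ∂[4,5,6] = [5,6] − [4,6] + [4,5].
As a 9×1 matrix over Z this has rank 1, with invariant factors (1).

Computing H_k = (kernel of ∂_k) / (image of ∂_{k+1}):

  H_0: rank C_0 − rank ∂_1 = 7 − 6 = 1, and the invariant factors of ∂_1 are all 1, so H_0 = Z.
  H_1: rank ker ∂_1 − rank ∂_2 = (9 − 6) − 1 = 2, and the invariant factors of ∂_2 are all 1, so H_1 = Z^2.
  H_2: rank ker ∂_2 − rank ∂_3 = (1 − 1) − 0 = 0, and there is no ∂_3, so H_2 = 0.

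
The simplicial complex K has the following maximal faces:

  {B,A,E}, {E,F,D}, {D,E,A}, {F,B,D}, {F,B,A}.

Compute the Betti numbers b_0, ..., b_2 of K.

b_0 = 1, b_1 = 1, b_2 = 0.

We work with the vertex ordering A < B < D < E < F. The simplices of K, each written with vertices in increasing order, are:

  0-simplices (5): A, B, D, E, F
  1-simplices (10): AB, AD, AE, AF, BD, BE, BF, DE, DF, EF
  2-simplices (5): ABE, ABF, ADE, BDF, DEF

so the chain groups are C_0 ≅ Z^5, C_1 ≅ Z^10, C_2 ≅ Z^5.

Boundary ∂_1: C_1 → C_0 is given by ∂[p,q] = [q] − [p].
The 5×10 boundary matrix has rank 4 and Smith normal form diag(1,1,1,1).

The boundary map ∂_2: C_2 → C_1 acts by ∂[p,q,r] = [q,r] − [p,r] + [p,q]. For instance
  ∂BDF = DF − BF + BD,
  ∂ABF = BF − AF + AB.
The 10×5 boundary matrix has rank 5 and Smith normal form diag(1,1,1,1,1).

Reading off H_k = ker ∂_k / im ∂_{k+1}:

  H_0: rank C_0 − rank ∂_1 = 5 − 4 = 1, and the invariant factors of ∂_1 are all 1, so H_0 ≅ Z.
  H_1: rank ker ∂_1 − rank ∂_2 = (10 − 4) − 5 = 1, and the invariant factors of ∂_2 are all 1, so H_1 ≅ Z.
  H_2: rank ker ∂_2 − rank ∂_3 = (5 − 5) − 0 = 0, and there is no ∂_3, so H_2 ≅ 0.

As a check, the Euler characteristic is 5 − 10 + 5 = 0, which agrees with 1 − 1 + 0 = 0.

Hence the Betti numbers are b_0 = 1, b_1 = 1, b_2 = 0.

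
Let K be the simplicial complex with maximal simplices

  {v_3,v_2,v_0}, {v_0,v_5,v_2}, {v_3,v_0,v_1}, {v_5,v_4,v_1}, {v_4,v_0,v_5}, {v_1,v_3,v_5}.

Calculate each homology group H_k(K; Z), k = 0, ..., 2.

K has 6 vertices, 12 edges, 6 triangles.
rank ∂_0 = 0, rank ∂_1 = 5 ⇒ b_0 = 6 − 0 − 5 = 1; all invariant factors of ∂_1 are 1 so no torsion. So H_0 ≅ Z.
rank ∂_1 = 5, rank ∂_2 = 6 ⇒ b_1 = 12 − 5 − 6 = 1; all invariant factors of ∂_2 are 1 so no torsion. So H_1 ≅ Z.
rank ∂_2 = 6, rank ∂_3 = 0 ⇒ b_2 = 6 − 6 − 0 = 0. So H_2 ≅ 0.

H_0 ≅ Z,  H_1 ≅ Z,  H_2 = 0.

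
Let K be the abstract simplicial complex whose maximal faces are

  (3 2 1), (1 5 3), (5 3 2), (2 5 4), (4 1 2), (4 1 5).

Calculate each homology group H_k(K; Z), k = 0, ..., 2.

H_0 = Z,  H_1 = 0,  H_2 = Z.

We work with the vertex ordering 1 < 2 < 3 < 4 < 5. The simplices of K, each written with vertices in increasing order, are:

  0-simplices (5): [1], [2], [3], [4], [5]
  1-simplices (9): [1,2], [1,3], [1,4], [1,5], [2,3], [2,4], [2,5], [3,5], [4,5]
  2-simplices (6): [1,2,3], [1,2,4], [1,3,5], [1,4,5], [2,3,5], [2,4,5]

Hence C_0 ≅ Z^5, C_1 ≅ Z^9, C_2 ≅ Z^6.

∂_1: C_1 → C_0 is given by ∂[p,q] = [q] − [p]. For instance
  ∂[2,5] = [5] − [2].
The resulting 5×9 matrix has rank 4, and its Smith normal form has invariant factors (1,1,1,1).

The boundary map ∂_2: C_2 → C_1 sends each 2-simplex [p,q,r] to [q,r] − [p,r] + [p,q]. For instance
  ∂[1,2,3] = [2,3] − [1,3] + [1,2],
  ∂[1,4,5] = [4,5] − [1,5] + [1,4].
The resulting 9×6 matrix has rank 5, and its Smith normal form has invariant factors (1,1,1,1,1).

Computing H_k = (kernel of ∂_k) / (image of ∂_{k+1}):

  H_0: rank C_0 − rank ∂_1 = 5 − 4 = 1, and the invariant factors of ∂_1 are all 1, so H_0 = Z.
  H_1: rank ker ∂_1 − rank ∂_2 = (9 − 4) − 5 = 0, and the invariant factors of ∂_2 are all 1, so H_1 = 0.
  H_2: rank ker ∂_2 − rank ∂_3 = (6 − 5) − 0 = 1, and there is no ∂_3, so H_2 = Z.

As a check, the Euler characteristic is 5 − 9 + 6 = 2, which agrees with 1 − 0 + 1 = 2.
(K is a triangulation of the 2-sphere S^2.)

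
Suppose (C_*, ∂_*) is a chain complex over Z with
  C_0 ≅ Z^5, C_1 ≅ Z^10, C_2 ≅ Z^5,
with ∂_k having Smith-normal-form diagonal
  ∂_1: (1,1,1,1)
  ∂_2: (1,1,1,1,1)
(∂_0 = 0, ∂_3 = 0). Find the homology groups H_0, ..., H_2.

H_0 = Z,  H_1 = Z,  H_2 = 0.

H_0: b_0 = 5 − 0 − 4 = 1; torsion from ∂_1 factors > 1: none. So H_0 = Z.
H_1: b_1 = 10 − 4 − 5 = 1; torsion from ∂_2 factors > 1: none. So H_1 = Z.
H_2: b_2 = 5 − 5 − 0 = 0; torsion from ∂_3 factors > 1: none. So H_2 = 0.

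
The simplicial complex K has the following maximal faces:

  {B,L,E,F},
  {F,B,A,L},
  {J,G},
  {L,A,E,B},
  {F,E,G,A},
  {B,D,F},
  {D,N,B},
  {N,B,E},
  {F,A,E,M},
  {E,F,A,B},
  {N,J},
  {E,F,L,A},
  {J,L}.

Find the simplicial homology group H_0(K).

Take the total order A < B < D < E < F < G < J < L < M < N on the vertex set. Then K (dimension 3) consists of the simplices:

  0-simplices (10): A, B, D, E, F, G, J, L, M, N
  1-simplices (24): AB, AE, AF, AG, AL, AM, BD, BE, BF, BL, BN, DF, DN, EF, EG, EL, EM, EN, FG, FL, FM, GJ, JL, JN
  2-simplices (19): ABE, ABF, ABL, AEF, AEG, AEL, AEM, AFG, AFL, AFM, BDF, BDN, BEF, BEL, BEN, BFL, EFG, EFL, EFM
  3-simplices (7): ABEF, ABEL, ABFL, AEFG, AEFL, AEFM, BEFL

Hence C_0 ≅ Z^10, C_1 ≅ Z^24, C_2 ≅ Z^19, C_3 ≅ Z^7.

∂_1: C_1 → C_0 maps an edge to its endpoints' difference, ∂[p,q] = q − p. For instance
  ∂JN = N − J.
The 10×24 boundary matrix has rank 9 and Smith normal form diag(1,1,1,1,1,1,1,1,1).

Boundary ∂_2: C_2 → C_1 acts by ∂[p,q,r] = [q,r] − [p,r] + [p,q]. For instance
  ∂ABL = BL − AL + AB,
  ∂ABF = BF − AF + AB.
The 24×19 boundary matrix has rank 13 and Smith normal form diag(1,1,1,1,1,1,1,1,1,1,1,1,1).

Boundary ∂_3: C_3 → C_2 sends each 3-simplex σ to the alternating sum Σ_i (−1)^i (σ with its i-th vertex removed). For instance
  ∂AEFM = EFM − AFM + AEM − AEF,
  ∂AEFG = EFG − AFG + AEG − AEF.
The resulting 19×7 matrix has rank 6, and its Smith normal form has invariant factors (1,1,1,1,1,1).

Now H_k = ker ∂_k / im ∂_{k+1}, so:

  H_0: rank C_0 − rank ∂_1 = 10 − 9 = 1, and the invariant factors of ∂_1 are all 1, so H_0 ≅ Z.

H_0 ≅ Z.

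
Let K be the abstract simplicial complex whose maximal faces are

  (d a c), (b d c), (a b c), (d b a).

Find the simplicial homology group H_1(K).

Order the vertices as a < b < c < d. Listing each simplex with vertices in this order, K has dimension 2 with simplices:

  0-simplices (4): a, b, c, d
  1-simplices (6): ab, ac, ad, bc, bd, cd
  2-simplices (4): abc, abd, acd, bcd

so the chain groups are C_0 ≅ Z^4, C_1 ≅ Z^6, C_2 ≅ Z^4.

Boundary ∂_1: C_1 → C_0 sends each edge [p,q] (with p < q) to q − p. For instance
  ∂bc = c − b.
This gives a 4×6 integer matrix of rank 3; reducing to Smith normal form yields diagonal entries (1,1,1).

∂_2: C_2 → C_1 maps a triangle to the signed sum of its edges. For instance
  ∂bcd = cd − bd + bc,
  ∂abd = bd − ad + ab.
The resulting 6×4 matrix has rank 3, and its Smith normal form has invariant factors (1,1,1).

Computing H_k = (kernel of ∂_k) / (image of ∂_{k+1}):

  H_1: rank ker ∂_1 − rank ∂_2 = (6 − 3) − 3 = 0, and the invariant factors of ∂_2 are all 1, so H_1 ≅ 0.

(K is a triangulation of the 2-sphere S^2.)

H_1 = 0.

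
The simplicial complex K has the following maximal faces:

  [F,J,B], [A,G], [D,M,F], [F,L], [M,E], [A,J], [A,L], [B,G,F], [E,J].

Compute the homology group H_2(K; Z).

Order the vertices as A < B < D < E < F < G < J < L < M. Listing each simplex with vertices in this order, K has dimension 2 with simplices:

  0-simplices (9): A, B, D, E, F, G, J, L, M
  1-simplices (14): AG, AJ, AL, BF, BG, BJ, DF, DM, EJ, EM, FG, FJ, FL, FM
  2-simplices (3): BFG, BFJ, DFM

Hence C_0 ≅ Z^9, C_1 ≅ Z^14, C_2 ≅ Z^3.

∂_1: C_1 → C_0 is given by ∂[p,q] = [q] − [p]. For instance
  ∂FL = L − F.
This gives a 9×14 integer matrix of rank 8; reducing to Smith normal form yields diagonal entries (1,1,1,1,1,1,1,1).

∂_2: C_2 → C_1 sends each 2-simplex [p,q,r] to [q,r] − [p,r] + [p,q]. For instance
  ∂BFG = FG − BG + BF,
  ∂DFM = FM − DM + DF.
The resulting 14×3 matrix has rank 3, and its Smith normal form has invariant factors (1,1,1).

Reading off H_k = ker ∂_k / im ∂_{k+1}:

  H_2: rank ker ∂_2 − rank ∂_3 = (3 − 3) − 0 = 0, and there is no ∂_3, so H_2 ≅ 0.

H_2 = 0.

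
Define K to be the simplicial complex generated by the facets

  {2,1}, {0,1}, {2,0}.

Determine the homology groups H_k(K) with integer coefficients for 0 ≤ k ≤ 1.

Order the vertices as 0 < 1 < 2. Listing each simplex with vertices in this order, K has dimension 1 with simplices:

  0-simplices (3): [0], [1], [2]
  1-simplices (3): [0,1], [0,2], [1,2]

so the chain groups are C_0 ≅ Z^3, C_1 ≅ Z^3.

The boundary map ∂_1: C_1 → C_0 maps an edge to its endpoints' difference, ∂[p,q] = q − p. For instance
  ∂[1,2] = [2] − [1].
The 3×3 boundary matrix has rank 2 and Smith normal form diag(1,1).

Computing H_k = (kernel of ∂_k) / (image of ∂_{k+1}):

  H_0: rank C_0 − rank ∂_1 = 3 − 2 = 1, and the invariant factors of ∂_1 are all 1, so H_0 = Z.
  H_1: rank ker ∂_1 − rank ∂_2 = (3 − 2) − 0 = 1, and there is no ∂_2, so H_1 = Z.

As a check, the Euler characteristic is 3 − 3 = 0, which agrees with 1 − 1 = 0.
(K is a triangulation of the circle S^1.)

H_0 = Z,  H_1 = Z.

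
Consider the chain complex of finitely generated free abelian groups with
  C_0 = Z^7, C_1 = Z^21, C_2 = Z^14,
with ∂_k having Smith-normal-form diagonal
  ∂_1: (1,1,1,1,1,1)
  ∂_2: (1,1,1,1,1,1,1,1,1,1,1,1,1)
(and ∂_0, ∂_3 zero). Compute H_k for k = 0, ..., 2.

H_0 = Z,  H_1 = Z^2,  H_2 = Z.

H_0: b_0 = 7 − 0 − 6 = 1; torsion from ∂_1 factors > 1: none. So H_0 = Z.
H_1: b_1 = 21 − 6 − 13 = 2; torsion from ∂_2 factors > 1: none. So H_1 = Z^2.
H_2: b_2 = 14 − 13 − 0 = 1; torsion from ∂_3 factors > 1: none. So H_2 = Z.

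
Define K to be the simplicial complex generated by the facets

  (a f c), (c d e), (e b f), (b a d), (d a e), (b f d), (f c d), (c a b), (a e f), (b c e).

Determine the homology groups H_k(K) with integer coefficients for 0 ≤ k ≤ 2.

H_0 ≅ Z,  H_1 ≅ Z/2Z,  H_2 = 0.

Fix the vertex order a < b < c < d < e < f and write every simplex with vertices in increasing order. Then dim K = 2 and the simplices of K are:

  0-simplices (6): a, b, c, d, e, f
  1-simplices (15): ab, ac, ad, ae, af, bc, bd, be, bf, cd, ce, cf, de, df, ef
  2-simplices (10): abc, abd, acf, ade, aef, bce, bdf, bef, cde, cdf

Hence C_0 ≅ Z^6, C_1 ≅ Z^15, C_2 ≅ Z^10.

The boundary map ∂_1: C_1 → C_0 sends each edge [p,q] (with p < q) to q − p. For instance
  ∂ef = f − e.
As a 6×15 matrix over Z this has rank 5, with invariant factors (1,1,1,1,1).

Boundary ∂_2: C_2 → C_1 maps a triangle to the signed sum of its edges. For instance
  ∂cdf = df − cf + cd,
  ∂cde = de − ce + cd.
The resulting 15×10 matrix has rank 10, and its Smith normal form has invariant factors (1,1,1,1,1,1,1,1,1,2).

From H_k ≅ ker(∂_k) / im(∂_{k+1}) we obtain:

  H_0: rank C_0 − rank ∂_1 = 6 − 5 = 1, and the invariant factors of ∂_1 are all 1, so H_0 ≅ Z.
  H_1: rank ker ∂_1 − rank ∂_2 = (15 − 5) − 10 = 0, and ∂_2 has invariant factor 2 > 1, so H_1 ≅ Z/2Z.
  H_2: rank ker ∂_2 − rank ∂_3 = (10 − 10) − 0 = 0, and there is no ∂_3, so H_2 ≅ 0.

As a check, the Euler characteristic is 6 − 15 + 10 = 1, which agrees with 1 − 0 + 0 = 1.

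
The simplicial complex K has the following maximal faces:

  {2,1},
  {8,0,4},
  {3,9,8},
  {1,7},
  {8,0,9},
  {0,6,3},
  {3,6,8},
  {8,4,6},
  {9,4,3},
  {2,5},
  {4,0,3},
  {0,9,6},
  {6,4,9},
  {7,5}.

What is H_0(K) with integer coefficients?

Order the vertices as 0 < 1 < 2 < 3 < 4 < 5 < 6 < 7 < 8 < 9. Listing each simplex with vertices in this order, K has dimension 2 with simplices:

  0-simplices (10): [0], [1], [2], [3], [4], [5], [6], [7], [8], [9]
  1-simplices (19): [0,3], [0,4], [0,6], [0,8], [0,9], [1,2], [1,7], [2,5], [3,4], [3,6], [3,8], [3,9], [4,6], [4,8], [4,9], [5,7], [6,8], [6,9], [8,9]
  2-simplices (10): [0,3,4], [0,3,6], [0,4,8], [0,6,9], [0,8,9], [3,4,9], [3,6,8], [3,8,9], [4,6,8], [4,6,9]

Hence C_0 ≅ Z^10, C_1 ≅ Z^19, C_2 ≅ Z^10.

The boundary map ∂_1: C_1 → C_0 maps an edge to its endpoints' difference, ∂[p,q] = q − p. For instance
  ∂[6,8] = [8] − [6].
This gives a 10×19 integer matrix of rank 8; reducing to Smith normal form yields diagonal entries (1,1,1,1,1,1,1,1).

Boundary ∂_2: C_2 → C_1 acts by ∂[p,q,r] = [q,r] − [p,r] + [p,q]. For instance
  ∂[0,8,9] = [8,9] − [0,9] + [0,8],
  ∂[3,6,8] = [6,8] − [3,8] + [3,6].
This gives a 19×10 integer matrix of rank 10; reducing to Smith normal form yields diagonal entries (1,1,1,1,1,1,1,1,1,2).

From H_k ≅ ker(∂_k) / im(∂_{k+1}) we obtain:

  H_0: rank C_0 − rank ∂_1 = 10 − 8 = 2, and the invariant factors of ∂_1 are all 1, so H_0 ≅ Z^2.

H_0 ≅ Z^2.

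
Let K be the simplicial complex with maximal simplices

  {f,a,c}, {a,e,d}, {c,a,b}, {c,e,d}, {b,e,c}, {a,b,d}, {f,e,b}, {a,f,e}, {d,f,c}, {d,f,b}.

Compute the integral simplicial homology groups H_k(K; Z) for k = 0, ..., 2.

Fix the vertex order a < b < c < d < e < f and write every simplex with vertices in increasing order. Then dim K = 2 and the simplices of K are:

  0-simplices (6): a, b, c, d, e, f
  1-simplices (15): ab, ac, ad, ae, af, bc, bd, be, bf, cd, ce, cf, de, df, ef
  2-simplices (10): abc, abd, acf, ade, aef, bce, bdf, bef, cde, cdf

giving chain groups C_0 ≅ Z^6, C_1 ≅ Z^15, C_2 ≅ Z^10.

Boundary ∂_1: C_1 → C_0 sends each edge [p,q] (with p < q) to q − p.
As a 6×15 matrix over Z this has rank 5, with invariant factors (1,1,1,1,1).

∂_2: C_2 → C_1 maps a triangle to the signed sum of its edges. For instance
  ∂acf = cf − af + ac,
  ∂ade = de − ae + ad.
The 15×10 boundary matrix has rank 10 and Smith normal form diag(1,1,1,1,1,1,1,1,1,2).

Reading off H_k = ker ∂_k / im ∂_{k+1}:

  H_0: rank C_0 − rank ∂_1 = 6 − 5 = 1, and the invariant factors of ∂_1 are all 1, so H_0 = Z.
  H_1: rank ker ∂_1 − rank ∂_2 = (15 − 5) − 10 = 0, and ∂_2 has invariant factor 2 > 1, so H_1 = Z/2Z.
  H_2: rank ker ∂_2 − rank ∂_3 = (10 − 10) − 0 = 0, and there is no ∂_3, so H_2 = 0.

H_0 ≅ Z,  H_1 ≅ Z/2Z,  H_2 = 0.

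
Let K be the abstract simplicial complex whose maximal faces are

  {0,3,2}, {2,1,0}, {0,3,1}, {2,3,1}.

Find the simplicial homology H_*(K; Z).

Order the vertices as 0 < 1 < 2 < 3. Listing each simplex with vertices in this order, K has dimension 2 with simplices:

  0-simplices (4): [0], [1], [2], [3]
  1-simplices (6): [0,1], [0,2], [0,3], [1,2], [1,3], [2,3]
  2-simplices (4): [0,1,2], [0,1,3], [0,2,3], [1,2,3]

Hence C_0 ≅ Z^4, C_1 ≅ Z^6, C_2 ≅ Z^4.

The boundary map ∂_1: C_1 → C_0 sends each edge [p,q] (with p < q) to q − p. For instance
  ∂[0,2] = [2] − [0].
The resulting 4×6 matrix has rank 3, and its Smith normal form has invariant factors (1,1,1).

The boundary map ∂_2: C_2 → C_1 acts by ∂[p,q,r] = [q,r] − [p,r] + [p,q]. For instance
  ∂[0,2,3] = [2,3] − [0,3] + [0,2],
  ∂[0,1,3] = [1,3] − [0,3] + [0,1].
This gives a 6×4 integer matrix of rank 3; reducing to Smith normal form yields diagonal entries (1,1,1).

Now H_k = ker ∂_k / im ∂_{k+1}, so:

  H_0: rank C_0 − rank ∂_1 = 4 − 3 = 1, and the invariant factors of ∂_1 are all 1, so H_0 ≅ Z.
  H_1: rank ker ∂_1 − rank ∂_2 = (6 − 3) − 3 = 0, and the invariant factors of ∂_2 are all 1, so H_1 ≅ 0.
  H_2: rank ker ∂_2 − rank ∂_3 = (4 − 3) − 0 = 1, and there is no ∂_3, so H_2 ≅ Z.

(K is a triangulation of the 2-sphere S^2.)

H_0 ≅ Z,  H_1 = 0,  H_2 ≅ Z.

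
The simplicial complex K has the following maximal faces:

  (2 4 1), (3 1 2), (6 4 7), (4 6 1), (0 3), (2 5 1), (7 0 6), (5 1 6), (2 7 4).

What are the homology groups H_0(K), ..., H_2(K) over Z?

Take the total order 0 < 1 < 2 < 3 < 4 < 5 < 6 < 7 on the vertex set. Then K (dimension 2) consists of the simplices:

  0-simplices (8): [0], [1], [2], [3], [4], [5], [6], [7]
  1-simplices (16): [0,3], [0,6], [0,7], [1,2], [1,3], [1,4], [1,5], [1,6], [2,3], [2,4], [2,5], [2,7], [4,6], [4,7], [5,6], [6,7]
  2-simplices (8): [0,6,7], [1,2,3], [1,2,4], [1,2,5], [1,4,6], [1,5,6], [2,4,7], [4,6,7]

giving chain groups C_0 ≅ Z^8, C_1 ≅ Z^16, C_2 ≅ Z^8.

Boundary ∂_1: C_1 → C_0 maps an edge to its endpoints' difference, ∂[p,q] = q − p. For instance
  ∂[2,3] = [3] − [2].
The 8×16 boundary matrix has rank 7 and Smith normal form diag(1,1,1,1,1,1,1).

Boundary ∂_2: C_2 → C_1 sends each 2-simplex [p,q,r] to [q,r] − [p,r] + [p,q]. For instance
  ∂[0,6,7] = [6,7] − [0,7] + [0,6],
  ∂[1,4,6] = [4,6] − [1,6] + [1,4].
This gives a 16×8 integer matrix of rank 8; reducing to Smith normal form yields diagonal entries (1,1,1,1,1,1,1,1).

From H_k ≅ ker(∂_k) / im(∂_{k+1}) we obtain:

  H_0: rank C_0 − rank ∂_1 = 8 − 7 = 1, and the invariant factors of ∂_1 are all 1, so H_0 = Z.
  H_1: rank ker ∂_1 − rank ∂_2 = (16 − 7) − 8 = 1, and the invariant factors of ∂_2 are all 1, so H_1 = Z.
  H_2: rank ker ∂_2 − rank ∂_3 = (8 − 8) − 0 = 0, and there is no ∂_3, so H_2 = 0.

H_0 ≅ Z,  H_1 ≅ Z,  H_2 = 0.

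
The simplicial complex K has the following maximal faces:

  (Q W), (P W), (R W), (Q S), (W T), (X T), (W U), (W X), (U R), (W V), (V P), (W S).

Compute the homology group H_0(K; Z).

H_0 ≅ Z.

Fix the vertex order P < Q < R < S < T < U < V < W < X and write every simplex with vertices in increasing order. Then dim K = 1 and the simplices of K are:

  0-simplices (9): P, Q, R, S, T, U, V, W, X
  1-simplices (12): PV, PW, QS, QW, RU, RW, SW, TW, TX, UW, VW, WX

Hence C_0 ≅ Z^9, C_1 ≅ Z^12.

∂_1: C_1 → C_0 is given by ∂[p,q] = [q] − [p].
As a 9×12 matrix over Z this has rank 8, with invariant factors (1,1,1,1,1,1,1,1).

From H_k ≅ ker(∂_k) / im(∂_{k+1}) we obtain:

  H_0: rank C_0 − rank ∂_1 = 9 − 8 = 1, and the invariant factors of ∂_1 are all 1, so H_0 ≅ Z.

(K is a triangulation of a wedge of 4 circles.)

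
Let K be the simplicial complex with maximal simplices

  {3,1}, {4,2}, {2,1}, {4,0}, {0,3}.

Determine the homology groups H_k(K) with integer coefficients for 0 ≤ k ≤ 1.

H_0 ≅ Z,  H_1 ≅ Z.

Take the total order 0 < 1 < 2 < 3 < 4 on the vertex set. Then K (dimension 1) consists of the simplices:

  0-simplices (5): [0], [1], [2], [3], [4]
  1-simplices (5): [0,3], [0,4], [1,2], [1,3], [2,4]

so the chain groups are C_0 ≅ Z^5, C_1 ≅ Z^5.

The boundary map ∂_1: C_1 → C_0 sends each edge [p,q] (with p < q) to q − p.
This gives a 5×5 integer matrix of rank 4; reducing to Smith normal form yields diagonal entries (1,1,1,1).

Computing H_k = (kernel of ∂_k) / (image of ∂_{k+1}):

  H_0: rank C_0 − rank ∂_1 = 5 − 4 = 1, and the invariant factors of ∂_1 are all 1, so H_0 = Z.
  H_1: rank ker ∂_1 − rank ∂_2 = (5 − 4) − 0 = 1, and there is no ∂_2, so H_1 = Z.

(K is a triangulation of the circle S^1.)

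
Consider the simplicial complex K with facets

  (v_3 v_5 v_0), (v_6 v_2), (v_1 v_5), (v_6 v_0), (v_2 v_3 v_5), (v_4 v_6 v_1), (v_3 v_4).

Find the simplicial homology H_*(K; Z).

H_0 = Z,  H_1 = Z^3,  H_2 = 0.

K has 7 vertices, 12 edges, 3 triangles.
rank ∂_0 = 0, rank ∂_1 = 6 ⇒ b_0 = 7 − 0 − 6 = 1; all invariant factors of ∂_1 are 1 so no torsion. So H_0 = Z.
rank ∂_1 = 6, rank ∂_2 = 3 ⇒ b_1 = 12 − 6 − 3 = 3; all invariant factors of ∂_2 are 1 so no torsion. So H_1 = Z^3.
rank ∂_2 = 3, rank ∂_3 = 0 ⇒ b_2 = 3 − 3 − 0 = 0. So H_2 = 0.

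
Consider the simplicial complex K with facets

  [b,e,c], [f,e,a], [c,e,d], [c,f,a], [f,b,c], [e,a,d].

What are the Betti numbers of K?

b_0 = 1, b_1 = 1, b_2 = 0.

Order the vertices as a < b < c < d < e < f. Listing each simplex with vertices in this order, K has dimension 2 with simplices:

  0-simplices (6): a, b, c, d, e, f
  1-simplices (12): ac, ad, ae, af, bc, be, bf, cd, ce, cf, de, ef
  2-simplices (6): acf, ade, aef, bce, bcf, cde

Hence C_0 ≅ Z^6, C_1 ≅ Z^12, C_2 ≅ Z^6.

∂_1: C_1 → C_0 sends each edge [p,q] (with p < q) to q − p. For instance
  ∂bc = c − b.
This gives a 6×12 integer matrix of rank 5; reducing to Smith normal form yields diagonal entries (1,1,1,1,1).

Boundary ∂_2: C_2 → C_1 acts by ∂[p,q,r] = [q,r] − [p,r] + [p,q]. For instance
  ∂aef = ef − af + ae,
  ∂cde = de − ce + cd.
The resulting 12×6 matrix has rank 6, and its Smith normal form has invariant factors (1,1,1,1,1,1).

Now H_k = ker ∂_k / im ∂_{k+1}, so:

  H_0: rank C_0 − rank ∂_1 = 6 − 5 = 1, and the invariant factors of ∂_1 are all 1, so H_0 ≅ Z.
  H_1: rank ker ∂_1 − rank ∂_2 = (12 − 5) − 6 = 1, and the invariant factors of ∂_2 are all 1, so H_1 ≅ Z.
  H_2: rank ker ∂_2 − rank ∂_3 = (6 − 6) − 0 = 0, and there is no ∂_3, so H_2 ≅ 0.

Hence the Betti numbers are b_0 = 1, b_1 = 1, b_2 = 0.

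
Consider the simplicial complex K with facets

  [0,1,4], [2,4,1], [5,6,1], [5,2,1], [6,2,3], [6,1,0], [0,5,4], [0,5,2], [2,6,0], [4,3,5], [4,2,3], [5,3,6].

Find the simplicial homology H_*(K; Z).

We work with the vertex ordering 0 < 1 < 2 < 3 < 4 < 5 < 6. The simplices of K, each written with vertices in increasing order, are:

  0-simplices (7): [0], [1], [2], [3], [4], [5], [6]
  1-simplices (18): [0,1], [0,2], [0,4], [0,5], [0,6], [1,2], [1,4], [1,5], [1,6], [2,3], [2,4], [2,5], [2,6], [3,4], [3,5], [3,6], [4,5], [5,6]
  2-simplices (12): [0,1,4], [0,1,6], [0,2,5], [0,2,6], [0,4,5], [1,2,4], [1,2,5], [1,5,6], [2,3,4], [2,3,6], [3,4,5], [3,5,6]

Hence C_0 ≅ Z^7, C_1 ≅ Z^18, C_2 ≅ Z^12.

Boundary ∂_1: C_1 → C_0 sends each edge [p,q] (with p < q) to q − p. For instance
  ∂[0,6] = [6] − [0].
The resulting 7×18 matrix has rank 6, and its Smith normal form has invariant factors (1,1,1,1,1,1).

∂_2: C_2 → C_1 acts by ∂[p,q,r] = [q,r] − [p,r] + [p,q]. For instance
  ∂[2,3,6] = [3,6] − [2,6] + [2,3],
  ∂[3,5,6] = [5,6] − [3,6] + [3,5].
The 18×12 boundary matrix has rank 12 and Smith normal form diag(1,1,1,1,1,1,1,1,1,1,1,2).

Reading off H_k = ker ∂_k / im ∂_{k+1}:

  H_0: rank C_0 − rank ∂_1 = 7 − 6 = 1, and the invariant factors of ∂_1 are all 1, so H_0 = Z.
  H_1: rank ker ∂_1 − rank ∂_2 = (18 − 6) − 12 = 0, and ∂_2 has invariant factor 2 > 1, so H_1 = Z/2Z.
  H_2: rank ker ∂_2 − rank ∂_3 = (12 − 12) − 0 = 0, and there is no ∂_3, so H_2 = 0.

H_0 ≅ Z,  H_1 ≅ Z/2Z,  H_2 = 0.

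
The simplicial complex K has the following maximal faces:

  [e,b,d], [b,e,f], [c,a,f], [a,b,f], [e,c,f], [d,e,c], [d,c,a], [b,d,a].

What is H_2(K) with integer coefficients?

H_2 = Z.

We work with the vertex ordering a < b < c < d < e < f. The simplices of K, each written with vertices in increasing order, are:

  0-simplices (6): a, b, c, d, e, f
  1-simplices (12): ab, ac, ad, af, bd, be, bf, cd, ce, cf, de, ef
  2-simplices (8): abd, abf, acd, acf, bde, bef, cde, cef

giving chain groups C_0 ≅ Z^6, C_1 ≅ Z^12, C_2 ≅ Z^8.

The boundary map ∂_1: C_1 → C_0 is given by ∂[p,q] = [q] − [p]. For instance
  ∂ac = c − a.
As a 6×12 matrix over Z this has rank 5, with invariant factors (1,1,1,1,1).

Boundary ∂_2: C_2 → C_1 maps a triangle to the signed sum of its edges. For instance
  ∂abf = bf − af + ab,
  ∂cef = ef − cf + ce.
As a 12×8 matrix over Z this has rank 7, with invariant factors (1,1,1,1,1,1,1).

Computing H_k = (kernel of ∂_k) / (image of ∂_{k+1}):

  H_2: rank ker ∂_2 − rank ∂_3 = (8 − 7) − 0 = 1, and there is no ∂_3, so H_2 ≅ Z.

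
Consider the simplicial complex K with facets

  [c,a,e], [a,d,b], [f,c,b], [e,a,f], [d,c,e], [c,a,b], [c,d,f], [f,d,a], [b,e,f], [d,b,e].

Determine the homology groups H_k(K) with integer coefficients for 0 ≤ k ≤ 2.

H_0 ≅ Z,  H_1 ≅ Z/2Z,  H_2 = 0.

Fix the vertex order a < b < c < d < e < f and write every simplex with vertices in increasing order. Then dim K = 2 and the simplices of K are:

  0-simplices (6): a, b, c, d, e, f
  1-simplices (15): ab, ac, ad, ae, af, bc, bd, be, bf, cd, ce, cf, de, df, ef
  2-simplices (10): abc, abd, ace, adf, aef, bcf, bde, bef, cde, cdf

Hence C_0 ≅ Z^6, C_1 ≅ Z^15, C_2 ≅ Z^10.

The boundary map ∂_1: C_1 → C_0 maps an edge to its endpoints' difference, ∂[p,q] = q − p. For instance
  ∂ef = f − e.
The 6×15 boundary matrix has rank 5 and Smith normal form diag(1,1,1,1,1).

The boundary map ∂_2: C_2 → C_1 acts by ∂[p,q,r] = [q,r] − [p,r] + [p,q]. For instance
  ∂bde = de − be + bd,
  ∂cde = de − ce + cd.
The resulting 15×10 matrix has rank 10, and its Smith normal form has invariant factors (1,1,1,1,1,1,1,1,1,2).

Reading off H_k = ker ∂_k / im ∂_{k+1}:

  H_0: rank C_0 − rank ∂_1 = 6 − 5 = 1, and the invariant factors of ∂_1 are all 1, so H_0 = Z.
  H_1: rank ker ∂_1 − rank ∂_2 = (15 − 5) − 10 = 0, and ∂_2 has invariant factor 2 > 1, so H_1 = Z/2Z.
  H_2: rank ker ∂_2 − rank ∂_3 = (10 − 10) − 0 = 0, and there is no ∂_3, so H_2 = 0.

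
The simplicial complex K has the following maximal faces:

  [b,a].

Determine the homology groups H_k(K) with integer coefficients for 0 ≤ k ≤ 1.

Fix the vertex order a < b and write every simplex with vertices in increasing order. Then dim K = 1 and the simplices of K are:

  0-simplices (2): a, b
  1-simplices (1): ab

giving chain groups C_0 ≅ Z^2, C_1 ≅ Z^1.

Boundary ∂_1: C_1 → C_0 is given by ∂[p,q] = [q] − [p].
The resulting 2×1 matrix has rank 1, and its Smith normal form has invariant factors (1).

Computing H_k = (kernel of ∂_k) / (image of ∂_{k+1}):

  H_0: rank C_0 − rank ∂_1 = 2 − 1 = 1, and the invariant factors of ∂_1 are all 1, so H_0 = Z.
  H_1: rank ker ∂_1 − rank ∂_2 = (1 − 1) − 0 = 0, and there is no ∂_2, so H_1 = 0.

H_0 = Z,  H_1 = 0.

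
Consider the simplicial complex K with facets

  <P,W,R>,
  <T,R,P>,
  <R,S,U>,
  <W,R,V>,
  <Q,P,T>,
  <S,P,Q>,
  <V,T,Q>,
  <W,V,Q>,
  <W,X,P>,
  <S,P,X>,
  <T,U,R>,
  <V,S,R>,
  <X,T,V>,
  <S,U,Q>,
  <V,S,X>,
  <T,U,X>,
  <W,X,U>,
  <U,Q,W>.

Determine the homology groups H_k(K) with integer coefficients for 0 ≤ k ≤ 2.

H_0 ≅ Z,  H_1 ≅ Z^2,  H_2 ≅ Z.

We work with the vertex ordering P < Q < R < S < T < U < V < W < X. The simplices of K, each written with vertices in increasing order, are:

  0-simplices (9): P, Q, R, S, T, U, V, W, X
  1-simplices (27): PQ, PR, PS, PT, PW, PX, QS, QT, QU, QV, QW, RS, RT, RU, RV, RW, SU, SV, SX, TU, TV, TX, UW, UX, VW, VX, WX
  2-simplices (18): PQS, PQT, PRT, PRW, PSX, PWX, QSU, QTV, QUW, QVW, RSU, RSV, RTU, RVW, SVX, TUX, TVX, UWX

Hence C_0 ≅ Z^9, C_1 ≅ Z^27, C_2 ≅ Z^18.

∂_1: C_1 → C_0 sends each edge [p,q] (with p < q) to q − p.
The resulting 9×27 matrix has rank 8, and its Smith normal form has invariant factors (1,1,1,1,1,1,1,1).

Boundary ∂_2: C_2 → C_1 maps a triangle to the signed sum of its edges. For instance
  ∂RSU = SU − RU + RS,
  ∂PSX = SX − PX + PS.
The 27×18 boundary matrix has rank 17 and Smith normal form diag(1,1,1,1,1,1,1,1,1,1,1,1,1,1,1,1,1).

Reading off H_k = ker ∂_k / im ∂_{k+1}:

  H_0: rank C_0 − rank ∂_1 = 9 − 8 = 1, and the invariant factors of ∂_1 are all 1, so H_0 ≅ Z.
  H_1: rank ker ∂_1 − rank ∂_2 = (27 − 8) − 17 = 2, and the invariant factors of ∂_2 are all 1, so H_1 ≅ Z^2.
  H_2: rank ker ∂_2 − rank ∂_3 = (18 − 17) − 0 = 1, and there is no ∂_3, so H_2 ≅ Z.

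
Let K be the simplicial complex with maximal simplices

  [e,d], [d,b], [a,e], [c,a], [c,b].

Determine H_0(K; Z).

K has 5 vertices, 5 edges.
rank ∂_0 = 0, rank ∂_1 = 4 ⇒ b_0 = 5 − 0 − 4 = 1; all invariant factors of ∂_1 are 1 so no torsion. So H_0 = Z.

H_0 = Z.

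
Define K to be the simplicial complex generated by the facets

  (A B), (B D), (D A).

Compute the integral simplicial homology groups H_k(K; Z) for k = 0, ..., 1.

K has 3 vertices, 3 edges.
rank ∂_0 = 0, rank ∂_1 = 2 ⇒ b_0 = 3 − 0 − 2 = 1; all invariant factors of ∂_1 are 1 so no torsion. So H_0 = Z.
rank ∂_1 = 2, rank ∂_2 = 0 ⇒ b_1 = 3 − 2 − 0 = 1. So H_1 = Z.

H_0 = Z,  H_1 = Z.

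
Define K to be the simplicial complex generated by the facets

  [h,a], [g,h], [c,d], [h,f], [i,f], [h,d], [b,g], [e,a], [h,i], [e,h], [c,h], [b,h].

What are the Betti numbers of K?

b_0 = 1, b_1 = 4.

We work with the vertex ordering a < b < c < d < e < f < g < h < i. The simplices of K, each written with vertices in increasing order, are:

  0-simplices (9): a, b, c, d, e, f, g, h, i
  1-simplices (12): ae, ah, bg, bh, cd, ch, dh, eh, fh, fi, gh, hi

so the chain groups are C_0 ≅ Z^9, C_1 ≅ Z^12.

Boundary ∂_1: C_1 → C_0 is given by ∂[p,q] = [q] − [p].
The resulting 9×12 matrix has rank 8, and its Smith normal form has invariant factors (1,1,1,1,1,1,1,1).

Computing H_k = (kernel of ∂_k) / (image of ∂_{k+1}):

  H_0: rank C_0 − rank ∂_1 = 9 − 8 = 1, and the invariant factors of ∂_1 are all 1, so H_0 = Z.
  H_1: rank ker ∂_1 − rank ∂_2 = (12 − 8) − 0 = 4, and there is no ∂_2, so H_1 = Z^4.

Hence the Betti numbers are b_0 = 1, b_1 = 4.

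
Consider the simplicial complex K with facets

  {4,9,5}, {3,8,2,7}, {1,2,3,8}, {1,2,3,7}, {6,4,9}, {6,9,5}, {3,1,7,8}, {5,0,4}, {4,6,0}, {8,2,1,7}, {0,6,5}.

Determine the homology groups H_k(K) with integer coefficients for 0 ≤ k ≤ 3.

H_0 = Z^2,  H_1 = 0,  H_2 = Z,  H_3 = Z.

Fix the vertex order 0 < 1 < 2 < 3 < 4 < 5 < 6 < 7 < 8 < 9 and write every simplex with vertices in increasing order. Then dim K = 3 and the simplices of K are:

  0-simplices (10): [0], [1], [2], [3], [4], [5], [6], [7], [8], [9]
  1-simplices (19): [0,4], [0,5], [0,6], [1,2], [1,3], [1,7], [1,8], [2,3], [2,7], [2,8], [3,7], [3,8], [4,5], [4,6], [4,9], [5,6], [5,9], [6,9], [7,8]
  2-simplices (16): [0,4,5], [0,4,6], [0,5,6], [1,2,3], [1,2,7], [1,2,8], [1,3,7], [1,3,8], [1,7,8], [2,3,7], [2,3,8], [2,7,8], [3,7,8], [4,5,9], [4,6,9], [5,6,9]
  3-simplices (5): [1,2,3,7], [1,2,3,8], [1,2,7,8], [1,3,7,8], [2,3,7,8]

Hence C_0 ≅ Z^10, C_1 ≅ Z^19, C_2 ≅ Z^16, C_3 ≅ Z^5.

∂_1: C_1 → C_0 sends each edge [p,q] (with p < q) to q − p. For instance
  ∂[0,5] = [5] − [0].
As a 10×19 matrix over Z this has rank 8, with invariant factors (1,1,1,1,1,1,1,1).

The boundary map ∂_2: C_2 → C_1 acts by ∂[p,q,r] = [q,r] − [p,r] + [p,q]. For instance
  ∂[2,3,7] = [3,7] − [2,7] + [2,3],
  ∂[0,5,6] = [5,6] − [0,6] + [0,5].
This gives a 19×16 integer matrix of rank 11; reducing to Smith normal form yields diagonal entries (1,1,1,1,1,1,1,1,1,1,1).

The boundary map ∂_3: C_3 → C_2 sends each 3-simplex σ to the alternating sum Σ_i (−1)^i (σ with its i-th vertex removed). For instance
  ∂[1,2,3,8] = [2,3,8] − [1,3,8] + [1,2,8] − [1,2,3],
  ∂[1,2,3,7] = [2,3,7] − [1,3,7] + [1,2,7] − [1,2,3].
This gives a 16×5 integer matrix of rank 4; reducing to Smith normal form yields diagonal entries (1,1,1,1).

Reading off H_k = ker ∂_k / im ∂_{k+1}:

  H_0: rank C_0 − rank ∂_1 = 10 − 8 = 2, and the invariant factors of ∂_1 are all 1, so H_0 = Z^2.
  H_1: rank ker ∂_1 − rank ∂_2 = (19 − 8) − 11 = 0, and the invariant factors of ∂_2 are all 1, so H_1 = 0.
  H_2: rank ker ∂_2 − rank ∂_3 = (16 − 11) − 4 = 1, and the invariant factors of ∂_3 are all 1, so H_2 = Z.
  H_3: rank ker ∂_3 − rank ∂_4 = (5 − 4) − 0 = 1, and there is no ∂_4, so H_3 = Z.

As a check, the Euler characteristic is 10 − 19 + 16 − 5 = 2, which agrees with 2 − 0 + 1 − 1 = 2.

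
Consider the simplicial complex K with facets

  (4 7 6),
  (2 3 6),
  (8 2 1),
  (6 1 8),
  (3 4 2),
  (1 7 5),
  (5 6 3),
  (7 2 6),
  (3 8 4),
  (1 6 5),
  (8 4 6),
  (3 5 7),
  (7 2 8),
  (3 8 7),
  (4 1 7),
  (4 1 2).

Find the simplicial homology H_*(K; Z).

Fix the vertex order 1 < 2 < 3 < 4 < 5 < 6 < 7 < 8 and write every simplex with vertices in increasing order. Then dim K = 2 and the simplices of K are:

  0-simplices (8): [1], [2], [3], [4], [5], [6], [7], [8]
  1-simplices (24): (24 of them)
  2-simplices (16): [1,2,4], [1,2,8], [1,4,7], [1,5,6], [1,5,7], [1,6,8], [2,3,4], [2,3,6], [2,6,7], [2,7,8], [3,4,8], [3,5,6], [3,5,7], [3,7,8], [4,6,7], [4,6,8]

Hence C_0 ≅ Z^8, C_1 ≅ Z^24, C_2 ≅ Z^16.

∂_1: C_1 → C_0 is given by ∂[p,q] = [q] − [p]. For instance
  ∂[3,4] = [4] − [3].
As a 8×24 matrix over Z this has rank 7, with invariant factors (1,1,1,1,1,1,1).

∂_2: C_2 → C_1 maps a triangle to the signed sum of its edges. For instance
  ∂[3,7,8] = [7,8] − [3,8] + [3,7],
  ∂[2,3,6] = [3,6] − [2,6] + [2,3].
The 24×16 boundary matrix has rank 15 and Smith normal form diag(1,1,1,1,1,1,1,1,1,1,1,1,1,1,1).

From H_k ≅ ker(∂_k) / im(∂_{k+1}) we obtain:

  H_0: rank C_0 − rank ∂_1 = 8 − 7 = 1, and the invariant factors of ∂_1 are all 1, so H_0 = Z.
  H_1: rank ker ∂_1 − rank ∂_2 = (24 − 7) − 15 = 2, and the invariant factors of ∂_2 are all 1, so H_1 = Z^2.
  H_2: rank ker ∂_2 − rank ∂_3 = (16 − 15) − 0 = 1, and there is no ∂_3, so H_2 = Z.

(K is a triangulation of the torus T^2.)

H_0 ≅ Z,  H_1 ≅ Z^2,  H_2 ≅ Z.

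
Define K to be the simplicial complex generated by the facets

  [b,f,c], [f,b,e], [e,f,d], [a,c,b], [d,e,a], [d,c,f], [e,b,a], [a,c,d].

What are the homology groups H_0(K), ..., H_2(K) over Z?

H_0 = Z,  H_1 = 0,  H_2 = Z.

Fix the vertex order a < b < c < d < e < f and write every simplex with vertices in increasing order. Then dim K = 2 and the simplices of K are:

  0-simplices (6): a, b, c, d, e, f
  1-simplices (12): ab, ac, ad, ae, bc, be, bf, cd, cf, de, df, ef
  2-simplices (8): abc, abe, acd, ade, bcf, bef, cdf, def

Hence C_0 ≅ Z^6, C_1 ≅ Z^12, C_2 ≅ Z^8.

The boundary map ∂_1: C_1 → C_0 is given by ∂[p,q] = [q] − [p]. For instance
  ∂ad = d − a.
As a 6×12 matrix over Z this has rank 5, with invariant factors (1,1,1,1,1).

The boundary map ∂_2: C_2 → C_1 sends each 2-simplex [p,q,r] to [q,r] − [p,r] + [p,q]. For instance
  ∂def = ef − df + de,
  ∂abe = be − ae + ab.
The 12×8 boundary matrix has rank 7 and Smith normal form diag(1,1,1,1,1,1,1).

Reading off H_k = ker ∂_k / im ∂_{k+1}:

  H_0: rank C_0 − rank ∂_1 = 6 − 5 = 1, and the invariant factors of ∂_1 are all 1, so H_0 = Z.
  H_1: rank ker ∂_1 − rank ∂_2 = (12 − 5) − 7 = 0, and the invariant factors of ∂_2 are all 1, so H_1 = 0.
  H_2: rank ker ∂_2 − rank ∂_3 = (8 − 7) − 0 = 1, and there is no ∂_3, so H_2 = Z.

As a check, the Euler characteristic is 6 − 12 + 8 = 2, which agrees with 1 − 0 + 1 = 2.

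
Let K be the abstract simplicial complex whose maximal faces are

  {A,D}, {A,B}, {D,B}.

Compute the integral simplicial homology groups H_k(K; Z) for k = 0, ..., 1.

H_0 = Z,  H_1 = Z.

K has 3 vertices, 3 edges.
rank ∂_0 = 0, rank ∂_1 = 2 ⇒ b_0 = 3 − 0 − 2 = 1; all invariant factors of ∂_1 are 1 so no torsion. So H_0 = Z.
rank ∂_1 = 2, rank ∂_2 = 0 ⇒ b_1 = 3 − 2 − 0 = 1. So H_1 = Z.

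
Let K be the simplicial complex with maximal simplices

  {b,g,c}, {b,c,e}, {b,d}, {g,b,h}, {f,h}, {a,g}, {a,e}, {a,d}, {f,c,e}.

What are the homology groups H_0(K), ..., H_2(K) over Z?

H_0 ≅ Z,  H_1 ≅ Z^3,  H_2 = 0.

K has 8 vertices, 14 edges, 4 triangles.
rank ∂_0 = 0, rank ∂_1 = 7 ⇒ b_0 = 8 − 0 − 7 = 1; all invariant factors of ∂_1 are 1 so no torsion. So H_0 = Z.
rank ∂_1 = 7, rank ∂_2 = 4 ⇒ b_1 = 14 − 7 − 4 = 3; all invariant factors of ∂_2 are 1 so no torsion. So H_1 = Z^3.
rank ∂_2 = 4, rank ∂_3 = 0 ⇒ b_2 = 4 − 4 − 0 = 0. So H_2 = 0.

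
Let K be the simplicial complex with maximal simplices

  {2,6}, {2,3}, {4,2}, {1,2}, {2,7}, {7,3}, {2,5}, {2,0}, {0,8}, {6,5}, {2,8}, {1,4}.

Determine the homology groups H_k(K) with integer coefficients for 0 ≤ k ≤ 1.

H_0 = Z,  H_1 = Z^4.

We work with the vertex ordering 0 < 1 < 2 < 3 < 4 < 5 < 6 < 7 < 8. The simplices of K, each written with vertices in increasing order, are:

  0-simplices (9): [0], [1], [2], [3], [4], [5], [6], [7], [8]
  1-simplices (12): [0,2], [0,8], [1,2], [1,4], [2,3], [2,4], [2,5], [2,6], [2,7], [2,8], [3,7], [5,6]

Hence C_0 ≅ Z^9, C_1 ≅ Z^12.

Boundary ∂_1: C_1 → C_0 sends each edge [p,q] (with p < q) to q − p. For instance
  ∂[0,2] = [2] − [0].
The 9×12 boundary matrix has rank 8 and Smith normal form diag(1,1,1,1,1,1,1,1).

Now H_k = ker ∂_k / im ∂_{k+1}, so:

  H_0: rank C_0 − rank ∂_1 = 9 − 8 = 1, and the invariant factors of ∂_1 are all 1, so H_0 = Z.
  H_1: rank ker ∂_1 − rank ∂_2 = (12 − 8) − 0 = 4, and there is no ∂_2, so H_1 = Z^4.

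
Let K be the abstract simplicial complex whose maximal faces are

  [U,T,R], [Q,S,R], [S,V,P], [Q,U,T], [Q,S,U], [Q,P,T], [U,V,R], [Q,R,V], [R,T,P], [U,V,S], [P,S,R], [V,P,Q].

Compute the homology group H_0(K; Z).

H_0 ≅ Z.

Take the total order P < Q < R < S < T < U < V on the vertex set. Then K (dimension 2) consists of the simplices:

  0-simplices (7): P, Q, R, S, T, U, V
  1-simplices (18): PQ, PR, PS, PT, PV, QR, QS, QT, QU, QV, RS, RT, RU, RV, SU, SV, TU, UV
  2-simplices (12): PQT, PQV, PRS, PRT, PSV, QRS, QRV, QSU, QTU, RTU, RUV, SUV

giving chain groups C_0 ≅ Z^7, C_1 ≅ Z^18, C_2 ≅ Z^12.

Boundary ∂_1: C_1 → C_0 sends each edge [p,q] (with p < q) to q − p. For instance
  ∂RS = S − R.
The resulting 7×18 matrix has rank 6, and its Smith normal form has invariant factors (1,1,1,1,1,1).

The boundary map ∂_2: C_2 → C_1 acts by ∂[p,q,r] = [q,r] − [p,r] + [p,q]. For instance
  ∂QRS = RS − QS + QR,
  ∂QSU = SU − QU + QS.
This gives a 18×12 integer matrix of rank 12; reducing to Smith normal form yields diagonal entries (1,1,1,1,1,1,1,1,1,1,1,2).

Now H_k = ker ∂_k / im ∂_{k+1}, so:

  H_0: rank C_0 − rank ∂_1 = 7 − 6 = 1, and the invariant factors of ∂_1 are all 1, so H_0 ≅ Z.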